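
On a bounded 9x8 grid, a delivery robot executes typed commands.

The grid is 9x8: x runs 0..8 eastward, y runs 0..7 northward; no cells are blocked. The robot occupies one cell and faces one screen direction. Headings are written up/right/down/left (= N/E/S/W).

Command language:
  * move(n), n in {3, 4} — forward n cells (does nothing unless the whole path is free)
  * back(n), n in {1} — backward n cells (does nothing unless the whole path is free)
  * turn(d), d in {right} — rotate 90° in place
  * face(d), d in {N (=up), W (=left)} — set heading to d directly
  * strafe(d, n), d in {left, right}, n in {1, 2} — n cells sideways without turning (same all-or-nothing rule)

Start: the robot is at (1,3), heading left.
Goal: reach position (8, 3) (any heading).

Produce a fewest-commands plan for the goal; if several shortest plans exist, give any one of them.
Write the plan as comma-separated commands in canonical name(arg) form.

face(N), turn(right), move(3), move(4)

initial: at (1,3), heading left
1. face(N) → at (1,3), heading up
2. turn(right) → at (1,3), heading right
3. move(3) → at (4,3), heading right
4. move(4) → at (8,3), heading right
no 3-step plan works, so 4 is optimal.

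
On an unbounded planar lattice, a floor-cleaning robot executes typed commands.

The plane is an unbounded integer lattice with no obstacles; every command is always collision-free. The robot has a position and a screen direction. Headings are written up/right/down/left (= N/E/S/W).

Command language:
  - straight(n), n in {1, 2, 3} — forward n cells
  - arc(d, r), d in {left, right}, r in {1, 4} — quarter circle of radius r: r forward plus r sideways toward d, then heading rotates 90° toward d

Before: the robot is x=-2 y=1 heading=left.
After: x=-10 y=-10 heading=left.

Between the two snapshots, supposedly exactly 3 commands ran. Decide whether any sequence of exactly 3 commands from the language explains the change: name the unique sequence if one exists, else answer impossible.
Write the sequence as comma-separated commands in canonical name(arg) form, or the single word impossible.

key: still facing W at the end — net rotation zero over 3 steps
from: x=-2 y=1 heading=left
[1] after arc(left, 4): x=-6 y=-3 heading=down
[2] after straight(3): x=-6 y=-6 heading=down
[3] after arc(right, 4): x=-10 y=-10 heading=left
uniquely the one of 343 3-step routes that fits.

arc(left, 4), straight(3), arc(right, 4)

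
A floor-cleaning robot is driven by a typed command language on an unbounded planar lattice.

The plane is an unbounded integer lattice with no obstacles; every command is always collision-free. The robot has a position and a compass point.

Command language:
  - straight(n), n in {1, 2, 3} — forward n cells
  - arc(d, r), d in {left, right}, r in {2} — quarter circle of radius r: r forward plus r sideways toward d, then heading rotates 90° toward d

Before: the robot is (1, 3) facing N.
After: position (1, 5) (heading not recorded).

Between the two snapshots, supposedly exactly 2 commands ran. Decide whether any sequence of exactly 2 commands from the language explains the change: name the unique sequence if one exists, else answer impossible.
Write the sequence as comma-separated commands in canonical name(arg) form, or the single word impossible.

straight(1), straight(1)

from: (1, 3) facing N
1. straight(1) → (1, 4) facing N
2. straight(1) → (1, 5) facing N
no rival 2-sequence matches.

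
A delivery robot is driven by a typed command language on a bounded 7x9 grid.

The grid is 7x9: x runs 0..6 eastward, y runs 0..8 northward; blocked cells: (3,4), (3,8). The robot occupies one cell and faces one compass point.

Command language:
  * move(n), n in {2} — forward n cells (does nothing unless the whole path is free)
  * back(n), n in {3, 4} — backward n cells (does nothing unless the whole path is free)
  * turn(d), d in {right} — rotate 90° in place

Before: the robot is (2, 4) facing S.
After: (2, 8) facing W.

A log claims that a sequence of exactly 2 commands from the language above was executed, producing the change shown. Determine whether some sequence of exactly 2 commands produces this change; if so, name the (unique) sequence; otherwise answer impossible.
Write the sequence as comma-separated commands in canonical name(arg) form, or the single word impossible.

back(4), turn(right)

key: order matters: swapping back(4) and turn(right) lands elsewhere
t0: (2, 4) facing S
1. back(4) → (2, 8) facing S
2. turn(right) → (2, 8) facing W
all 16 alternatives checked — unique.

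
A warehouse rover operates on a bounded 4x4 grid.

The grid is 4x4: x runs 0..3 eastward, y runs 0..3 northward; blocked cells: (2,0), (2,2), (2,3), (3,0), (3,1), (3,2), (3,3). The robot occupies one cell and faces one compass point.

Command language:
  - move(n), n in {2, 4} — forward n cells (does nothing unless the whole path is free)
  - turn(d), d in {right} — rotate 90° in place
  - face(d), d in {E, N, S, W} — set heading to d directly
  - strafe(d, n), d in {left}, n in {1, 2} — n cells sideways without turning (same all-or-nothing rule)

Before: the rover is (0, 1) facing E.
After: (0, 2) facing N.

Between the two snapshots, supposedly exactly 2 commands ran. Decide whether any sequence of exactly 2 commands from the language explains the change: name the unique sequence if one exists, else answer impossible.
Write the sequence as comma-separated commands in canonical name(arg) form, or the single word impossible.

key: cell and facing (now N) both changed — the 2 commands mix motion and turning
initial: (0, 1) facing E
[1] after strafe(left, 1): (0, 2) facing E
[2] after face(N): (0, 2) facing N
uniquely the one of 81 2-step routes that fits.

strafe(left, 1), face(N)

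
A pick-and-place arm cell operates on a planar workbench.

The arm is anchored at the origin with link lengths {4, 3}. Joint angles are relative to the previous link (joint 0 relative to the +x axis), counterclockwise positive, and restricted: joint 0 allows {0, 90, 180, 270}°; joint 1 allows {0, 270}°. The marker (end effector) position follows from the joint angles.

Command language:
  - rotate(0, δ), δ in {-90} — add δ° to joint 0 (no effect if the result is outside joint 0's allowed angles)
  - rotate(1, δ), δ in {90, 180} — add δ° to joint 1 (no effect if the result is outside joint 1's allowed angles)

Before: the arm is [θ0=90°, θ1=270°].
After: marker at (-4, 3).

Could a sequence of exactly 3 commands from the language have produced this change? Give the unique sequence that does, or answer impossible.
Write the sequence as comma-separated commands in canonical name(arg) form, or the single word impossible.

rotate(0, -90), rotate(0, -90), rotate(0, -90)

start: [θ0=90°, θ1=270°]
1. rotate(0, -90) → [θ0=0°, θ1=270°]
2. rotate(0, -90) → [θ0=270°, θ1=270°]
3. rotate(0, -90) → [θ0=180°, θ1=270°]
uniquely the one of 27 3-step routes that fits.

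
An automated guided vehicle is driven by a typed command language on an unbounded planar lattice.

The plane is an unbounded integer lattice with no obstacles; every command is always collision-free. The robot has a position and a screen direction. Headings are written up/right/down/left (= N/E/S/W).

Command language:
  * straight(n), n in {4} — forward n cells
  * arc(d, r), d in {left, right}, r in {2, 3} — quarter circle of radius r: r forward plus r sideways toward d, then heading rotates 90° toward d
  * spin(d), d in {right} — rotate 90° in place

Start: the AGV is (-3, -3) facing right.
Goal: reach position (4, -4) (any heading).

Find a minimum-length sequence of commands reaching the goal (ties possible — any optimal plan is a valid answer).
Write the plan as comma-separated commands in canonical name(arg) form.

from: (-3, -3) facing right
step 1 (arc(right, 2)): (-1, -5) facing down
step 2 (arc(left, 2)): (1, -7) facing right
step 3 (arc(left, 3)): (4, -4) facing up
no 2-step plan works, so 3 is optimal.

arc(right, 2), arc(left, 2), arc(left, 3)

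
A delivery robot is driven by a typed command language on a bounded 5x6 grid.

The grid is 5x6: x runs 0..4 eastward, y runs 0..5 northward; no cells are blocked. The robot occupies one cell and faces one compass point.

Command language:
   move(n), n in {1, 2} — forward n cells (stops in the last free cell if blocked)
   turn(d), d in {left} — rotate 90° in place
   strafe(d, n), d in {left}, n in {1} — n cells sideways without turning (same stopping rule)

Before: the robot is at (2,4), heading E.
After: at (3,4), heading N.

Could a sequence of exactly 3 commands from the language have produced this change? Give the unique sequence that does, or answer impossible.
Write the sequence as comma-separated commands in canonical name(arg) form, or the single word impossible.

move(2), turn(left), strafe(left, 1)

key: position moved to (3,4) AND the heading swung to N — translation plus rotation needed
initial: at (2,4), heading E
step 1 (move(2)): at (4,4), heading E
step 2 (turn(left)): at (4,4), heading N
step 3 (strafe(left, 1)): at (3,4), heading N
no other 3-command option fits: unique.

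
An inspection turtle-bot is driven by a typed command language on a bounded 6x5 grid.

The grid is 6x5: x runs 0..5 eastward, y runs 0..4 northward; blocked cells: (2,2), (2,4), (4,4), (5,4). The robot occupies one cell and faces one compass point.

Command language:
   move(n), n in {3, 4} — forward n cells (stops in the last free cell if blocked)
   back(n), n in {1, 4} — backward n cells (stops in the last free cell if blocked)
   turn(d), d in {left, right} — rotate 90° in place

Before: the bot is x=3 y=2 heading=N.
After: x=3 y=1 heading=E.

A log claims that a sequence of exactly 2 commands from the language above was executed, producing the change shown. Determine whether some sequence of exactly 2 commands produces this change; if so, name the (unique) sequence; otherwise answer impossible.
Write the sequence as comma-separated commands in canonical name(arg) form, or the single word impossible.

back(1), turn(right)

key: order matters: swapping back(1) and turn(right) lands elsewhere
from: x=3 y=2 heading=N
t=1 back(1) ⇒ x=3 y=1 heading=N
t=2 turn(right) ⇒ x=3 y=1 heading=E
no rival 2-sequence matches.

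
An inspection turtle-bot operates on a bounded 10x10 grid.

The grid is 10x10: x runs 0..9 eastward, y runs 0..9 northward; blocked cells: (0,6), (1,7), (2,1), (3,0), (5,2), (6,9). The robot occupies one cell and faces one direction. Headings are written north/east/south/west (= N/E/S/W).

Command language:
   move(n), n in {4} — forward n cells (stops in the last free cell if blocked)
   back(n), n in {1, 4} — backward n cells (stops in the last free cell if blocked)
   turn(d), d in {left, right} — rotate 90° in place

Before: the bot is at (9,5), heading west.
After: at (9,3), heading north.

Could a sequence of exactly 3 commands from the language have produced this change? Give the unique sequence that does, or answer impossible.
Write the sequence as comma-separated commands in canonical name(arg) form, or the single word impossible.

key: running back(1) before turn(right) would end elsewhere — order is forced
begin: at (9,5), heading west
step 1 (turn(right)): at (9,5), heading north
step 2 (back(1)): at (9,4), heading north
step 3 (back(1)): at (9,3), heading north
no rival 3-sequence matches.

turn(right), back(1), back(1)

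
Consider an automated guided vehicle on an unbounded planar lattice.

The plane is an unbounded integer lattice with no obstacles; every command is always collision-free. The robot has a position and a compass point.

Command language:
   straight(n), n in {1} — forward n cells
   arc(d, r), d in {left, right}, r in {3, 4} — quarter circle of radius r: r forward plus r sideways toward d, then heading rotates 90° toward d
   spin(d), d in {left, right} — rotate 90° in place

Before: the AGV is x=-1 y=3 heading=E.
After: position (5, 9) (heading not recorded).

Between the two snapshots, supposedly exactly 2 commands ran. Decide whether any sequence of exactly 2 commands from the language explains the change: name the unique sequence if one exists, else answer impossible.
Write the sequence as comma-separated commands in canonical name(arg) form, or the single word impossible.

arc(left, 3), arc(right, 3)

key: running arc(right, 3) before arc(left, 3) would end elsewhere — order is forced
from: x=-1 y=3 heading=E
step 1 (arc(left, 3)): x=2 y=6 heading=N
step 2 (arc(right, 3)): x=5 y=9 heading=E
no other 2-command option fits: unique.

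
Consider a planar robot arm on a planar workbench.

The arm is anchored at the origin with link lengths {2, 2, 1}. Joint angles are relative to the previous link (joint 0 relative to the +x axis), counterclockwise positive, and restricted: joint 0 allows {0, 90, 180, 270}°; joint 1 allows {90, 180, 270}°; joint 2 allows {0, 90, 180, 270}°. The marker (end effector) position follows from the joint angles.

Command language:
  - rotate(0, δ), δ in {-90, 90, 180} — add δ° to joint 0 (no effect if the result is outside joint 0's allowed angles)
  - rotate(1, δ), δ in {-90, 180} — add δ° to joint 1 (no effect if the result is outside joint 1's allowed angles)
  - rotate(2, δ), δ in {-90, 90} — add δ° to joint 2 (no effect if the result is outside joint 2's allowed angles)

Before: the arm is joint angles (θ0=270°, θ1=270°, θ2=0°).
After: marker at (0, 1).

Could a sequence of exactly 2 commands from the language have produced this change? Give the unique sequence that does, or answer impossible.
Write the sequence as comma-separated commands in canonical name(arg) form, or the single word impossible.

rotate(1, -90), rotate(1, 180)

key: order matters: swapping rotate(1, -90) and rotate(1, 180) lands elsewhere
from: joint angles (θ0=270°, θ1=270°, θ2=0°)
t=1 rotate(1, -90) ⇒ joint angles (θ0=270°, θ1=180°, θ2=0°)
t=2 rotate(1, 180) ⇒ joint angles (θ0=270°, θ1=180°, θ2=0°)
no rival 2-sequence matches.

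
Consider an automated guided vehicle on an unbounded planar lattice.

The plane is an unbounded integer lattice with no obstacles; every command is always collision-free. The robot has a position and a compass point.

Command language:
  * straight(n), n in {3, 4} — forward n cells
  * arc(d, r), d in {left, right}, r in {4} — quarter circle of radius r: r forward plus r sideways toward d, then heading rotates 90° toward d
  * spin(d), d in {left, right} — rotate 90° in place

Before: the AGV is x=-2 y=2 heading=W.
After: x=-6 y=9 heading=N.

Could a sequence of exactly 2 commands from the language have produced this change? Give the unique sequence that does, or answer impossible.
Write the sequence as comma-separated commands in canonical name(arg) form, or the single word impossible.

arc(right, 4), straight(3)

key: order matters: swapping arc(right, 4) and straight(3) lands elsewhere
begin: x=-2 y=2 heading=W
step 1 (arc(right, 4)): x=-6 y=6 heading=N
step 2 (straight(3)): x=-6 y=9 heading=N
no rival 2-sequence matches.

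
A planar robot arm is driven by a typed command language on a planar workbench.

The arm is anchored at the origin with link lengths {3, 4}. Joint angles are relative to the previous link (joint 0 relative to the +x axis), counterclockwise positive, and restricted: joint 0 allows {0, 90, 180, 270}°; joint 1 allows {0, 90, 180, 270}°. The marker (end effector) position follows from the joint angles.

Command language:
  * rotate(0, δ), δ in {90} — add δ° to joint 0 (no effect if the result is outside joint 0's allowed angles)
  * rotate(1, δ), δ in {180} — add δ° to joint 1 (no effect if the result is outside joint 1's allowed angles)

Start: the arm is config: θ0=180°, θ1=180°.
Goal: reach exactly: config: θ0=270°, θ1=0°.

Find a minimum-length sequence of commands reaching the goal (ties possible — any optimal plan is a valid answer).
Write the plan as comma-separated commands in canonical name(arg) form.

rotate(1, 180), rotate(0, 90)

from: config: θ0=180°, θ1=180°
t=1 rotate(1, 180) ⇒ config: θ0=180°, θ1=0°
t=2 rotate(0, 90) ⇒ config: θ0=270°, θ1=0°
shorter routes all fall short; 2 is best.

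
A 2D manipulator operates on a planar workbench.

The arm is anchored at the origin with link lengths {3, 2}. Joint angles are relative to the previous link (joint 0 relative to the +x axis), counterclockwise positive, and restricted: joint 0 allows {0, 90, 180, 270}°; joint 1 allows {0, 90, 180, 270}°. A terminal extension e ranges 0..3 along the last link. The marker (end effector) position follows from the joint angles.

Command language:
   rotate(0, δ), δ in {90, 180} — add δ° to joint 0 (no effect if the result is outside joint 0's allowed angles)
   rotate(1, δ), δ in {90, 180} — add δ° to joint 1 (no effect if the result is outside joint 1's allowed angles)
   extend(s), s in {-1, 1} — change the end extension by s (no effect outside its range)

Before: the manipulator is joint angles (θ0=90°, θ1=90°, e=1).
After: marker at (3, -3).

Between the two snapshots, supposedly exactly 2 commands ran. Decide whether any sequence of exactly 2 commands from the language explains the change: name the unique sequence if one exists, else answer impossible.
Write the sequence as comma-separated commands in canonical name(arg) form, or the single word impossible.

rotate(0, 90), rotate(0, 90)

from: joint angles (θ0=90°, θ1=90°, e=1)
[1] after rotate(0, 90): joint angles (θ0=180°, θ1=90°, e=1)
[2] after rotate(0, 90): joint angles (θ0=270°, θ1=90°, e=1)
no rival 2-sequence matches.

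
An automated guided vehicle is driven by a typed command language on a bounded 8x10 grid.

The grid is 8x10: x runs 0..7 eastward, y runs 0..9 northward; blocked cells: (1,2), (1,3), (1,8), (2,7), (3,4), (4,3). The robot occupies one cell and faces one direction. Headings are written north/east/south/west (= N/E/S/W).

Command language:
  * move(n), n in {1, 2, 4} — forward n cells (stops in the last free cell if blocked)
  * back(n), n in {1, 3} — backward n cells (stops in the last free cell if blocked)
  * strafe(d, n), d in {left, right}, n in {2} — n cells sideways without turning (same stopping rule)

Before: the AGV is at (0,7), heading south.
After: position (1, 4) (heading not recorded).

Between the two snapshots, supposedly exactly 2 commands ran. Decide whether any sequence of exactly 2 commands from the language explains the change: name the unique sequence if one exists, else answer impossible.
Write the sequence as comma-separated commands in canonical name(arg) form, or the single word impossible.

key: strafe(left, 2) is stopped early by the blocked cell at (2,7)
from: at (0,7), heading south
t=1 strafe(left, 2) ⇒ at (1,7), heading south
t=2 move(4) ⇒ at (1,4), heading south
no other 2-command option fits: unique.

strafe(left, 2), move(4)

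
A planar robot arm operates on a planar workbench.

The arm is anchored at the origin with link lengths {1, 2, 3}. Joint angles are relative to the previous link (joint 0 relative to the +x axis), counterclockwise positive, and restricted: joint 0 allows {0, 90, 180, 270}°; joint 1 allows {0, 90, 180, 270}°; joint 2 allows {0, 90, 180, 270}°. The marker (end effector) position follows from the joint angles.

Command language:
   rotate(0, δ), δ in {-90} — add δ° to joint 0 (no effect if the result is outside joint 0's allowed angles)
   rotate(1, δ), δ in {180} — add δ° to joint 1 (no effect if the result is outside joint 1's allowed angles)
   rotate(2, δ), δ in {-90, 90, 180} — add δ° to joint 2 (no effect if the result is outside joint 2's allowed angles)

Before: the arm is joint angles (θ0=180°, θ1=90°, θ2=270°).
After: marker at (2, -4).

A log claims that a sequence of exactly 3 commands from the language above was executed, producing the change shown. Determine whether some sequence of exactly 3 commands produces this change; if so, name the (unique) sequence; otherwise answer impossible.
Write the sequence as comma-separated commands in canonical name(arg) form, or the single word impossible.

from: joint angles (θ0=180°, θ1=90°, θ2=270°)
[1] after rotate(0, -90): joint angles (θ0=90°, θ1=90°, θ2=270°)
[2] after rotate(0, -90): joint angles (θ0=0°, θ1=90°, θ2=270°)
[3] after rotate(0, -90): joint angles (θ0=270°, θ1=90°, θ2=270°)
all 125 alternatives checked — unique.

rotate(0, -90), rotate(0, -90), rotate(0, -90)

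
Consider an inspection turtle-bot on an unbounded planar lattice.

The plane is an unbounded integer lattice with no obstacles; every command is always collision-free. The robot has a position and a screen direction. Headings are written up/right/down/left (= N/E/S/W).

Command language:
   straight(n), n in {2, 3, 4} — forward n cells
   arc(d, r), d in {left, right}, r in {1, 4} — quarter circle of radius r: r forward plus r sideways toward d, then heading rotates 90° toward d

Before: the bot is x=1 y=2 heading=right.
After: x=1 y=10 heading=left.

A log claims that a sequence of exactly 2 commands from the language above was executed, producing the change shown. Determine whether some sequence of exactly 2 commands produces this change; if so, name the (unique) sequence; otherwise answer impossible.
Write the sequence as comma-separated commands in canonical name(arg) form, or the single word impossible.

arc(left, 4), arc(left, 4)

key: position moved to (1,10) AND the heading swung to W — translation plus rotation needed
start: x=1 y=2 heading=right
[1] after arc(left, 4): x=5 y=6 heading=up
[2] after arc(left, 4): x=1 y=10 heading=left
all 49 alternatives checked — unique.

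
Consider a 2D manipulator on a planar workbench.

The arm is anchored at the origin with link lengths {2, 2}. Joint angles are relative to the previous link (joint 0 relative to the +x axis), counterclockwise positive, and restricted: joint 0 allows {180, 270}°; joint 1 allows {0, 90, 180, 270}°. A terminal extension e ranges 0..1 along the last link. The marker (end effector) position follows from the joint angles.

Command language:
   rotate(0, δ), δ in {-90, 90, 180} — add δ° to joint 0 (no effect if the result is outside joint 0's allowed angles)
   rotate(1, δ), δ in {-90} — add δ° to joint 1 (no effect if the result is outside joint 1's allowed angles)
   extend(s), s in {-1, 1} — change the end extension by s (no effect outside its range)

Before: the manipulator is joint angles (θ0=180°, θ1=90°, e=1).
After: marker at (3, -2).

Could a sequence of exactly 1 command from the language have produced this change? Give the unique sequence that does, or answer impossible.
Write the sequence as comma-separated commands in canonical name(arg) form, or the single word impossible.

t0: joint angles (θ0=180°, θ1=90°, e=1)
[1] after rotate(0, 90): joint angles (θ0=270°, θ1=90°, e=1)
no other 1-command option fits: unique.

rotate(0, 90)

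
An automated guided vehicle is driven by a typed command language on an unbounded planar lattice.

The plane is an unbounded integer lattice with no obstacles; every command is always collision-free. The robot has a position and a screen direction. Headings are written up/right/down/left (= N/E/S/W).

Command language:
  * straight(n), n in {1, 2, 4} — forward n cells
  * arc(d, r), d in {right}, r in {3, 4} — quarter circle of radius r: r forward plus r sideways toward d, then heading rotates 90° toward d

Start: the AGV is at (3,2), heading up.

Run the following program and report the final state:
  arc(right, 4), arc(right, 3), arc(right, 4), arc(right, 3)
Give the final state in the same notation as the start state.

at (3,2), heading up

start: at (3,2), heading up
t=1 arc(right, 4) ⇒ at (7,6), heading right
t=2 arc(right, 3) ⇒ at (10,3), heading down
t=3 arc(right, 4) ⇒ at (6,-1), heading left
t=4 arc(right, 3) ⇒ at (3,2), heading up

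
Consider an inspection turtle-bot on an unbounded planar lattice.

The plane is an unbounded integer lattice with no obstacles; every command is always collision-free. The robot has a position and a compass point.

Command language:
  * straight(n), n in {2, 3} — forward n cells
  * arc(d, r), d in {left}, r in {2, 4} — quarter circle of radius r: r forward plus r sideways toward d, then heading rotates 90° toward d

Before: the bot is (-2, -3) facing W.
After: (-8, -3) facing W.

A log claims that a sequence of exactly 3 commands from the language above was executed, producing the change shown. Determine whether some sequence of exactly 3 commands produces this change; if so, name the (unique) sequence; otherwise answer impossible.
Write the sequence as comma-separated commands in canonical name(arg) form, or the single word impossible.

key: heading stays W — no command in the sequence turns
begin: (-2, -3) facing W
t=1 straight(2) ⇒ (-4, -3) facing W
t=2 straight(2) ⇒ (-6, -3) facing W
t=3 straight(2) ⇒ (-8, -3) facing W
all 64 alternatives checked — unique.

straight(2), straight(2), straight(2)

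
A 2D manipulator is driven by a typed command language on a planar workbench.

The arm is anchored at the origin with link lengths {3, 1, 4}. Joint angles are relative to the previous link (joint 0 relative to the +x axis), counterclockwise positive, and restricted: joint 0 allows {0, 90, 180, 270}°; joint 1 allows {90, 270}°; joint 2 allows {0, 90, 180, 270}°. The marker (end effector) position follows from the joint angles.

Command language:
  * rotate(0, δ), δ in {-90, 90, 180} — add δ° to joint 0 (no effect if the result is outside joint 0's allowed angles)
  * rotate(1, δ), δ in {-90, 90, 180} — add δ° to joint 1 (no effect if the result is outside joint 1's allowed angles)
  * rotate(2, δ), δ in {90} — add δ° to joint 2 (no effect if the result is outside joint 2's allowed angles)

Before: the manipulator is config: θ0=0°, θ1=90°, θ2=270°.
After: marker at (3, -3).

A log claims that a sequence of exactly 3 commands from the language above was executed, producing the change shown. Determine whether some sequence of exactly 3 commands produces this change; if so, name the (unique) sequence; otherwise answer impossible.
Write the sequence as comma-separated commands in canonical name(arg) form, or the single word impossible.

start: config: θ0=0°, θ1=90°, θ2=270°
t=1 rotate(2, 90) ⇒ config: θ0=0°, θ1=90°, θ2=0°
t=2 rotate(2, 90) ⇒ config: θ0=0°, θ1=90°, θ2=90°
t=3 rotate(2, 90) ⇒ config: θ0=0°, θ1=90°, θ2=180°
all 343 alternatives checked — unique.

rotate(2, 90), rotate(2, 90), rotate(2, 90)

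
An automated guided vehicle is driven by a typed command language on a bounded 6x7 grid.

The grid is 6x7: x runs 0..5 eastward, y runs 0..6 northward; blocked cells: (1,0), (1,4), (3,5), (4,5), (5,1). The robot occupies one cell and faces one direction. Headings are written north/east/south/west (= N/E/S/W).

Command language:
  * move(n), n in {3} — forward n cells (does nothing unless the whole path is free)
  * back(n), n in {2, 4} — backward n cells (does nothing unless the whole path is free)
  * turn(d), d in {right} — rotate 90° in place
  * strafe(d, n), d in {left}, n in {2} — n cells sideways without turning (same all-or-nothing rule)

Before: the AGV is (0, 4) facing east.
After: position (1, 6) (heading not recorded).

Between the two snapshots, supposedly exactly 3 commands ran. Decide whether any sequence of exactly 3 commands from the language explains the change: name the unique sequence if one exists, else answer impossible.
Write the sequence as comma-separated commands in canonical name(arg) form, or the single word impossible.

key: running back(2) before strafe(left, 2) would end elsewhere — order is forced
initial: (0, 4) facing east
1. strafe(left, 2) → (0, 6) facing east
2. move(3) → (3, 6) facing east
3. back(2) → (1, 6) facing east
uniquely the one of 125 3-step routes that fits.

strafe(left, 2), move(3), back(2)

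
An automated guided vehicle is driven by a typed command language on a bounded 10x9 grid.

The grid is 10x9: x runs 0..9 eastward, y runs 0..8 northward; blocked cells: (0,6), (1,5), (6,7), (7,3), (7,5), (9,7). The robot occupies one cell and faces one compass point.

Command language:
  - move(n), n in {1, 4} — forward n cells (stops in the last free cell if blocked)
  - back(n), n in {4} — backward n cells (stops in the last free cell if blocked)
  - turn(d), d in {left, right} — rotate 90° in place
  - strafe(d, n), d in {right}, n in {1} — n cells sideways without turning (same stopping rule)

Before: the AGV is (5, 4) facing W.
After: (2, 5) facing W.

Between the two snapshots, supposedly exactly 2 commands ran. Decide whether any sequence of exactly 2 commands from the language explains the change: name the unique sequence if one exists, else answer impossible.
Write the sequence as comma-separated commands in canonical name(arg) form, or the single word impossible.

key: move(4) is stopped early by the blocked cell at (1,5)
initial: (5, 4) facing W
1. strafe(right, 1) → (5, 5) facing W
2. move(4) → (2, 5) facing W
no rival 2-sequence matches.

strafe(right, 1), move(4)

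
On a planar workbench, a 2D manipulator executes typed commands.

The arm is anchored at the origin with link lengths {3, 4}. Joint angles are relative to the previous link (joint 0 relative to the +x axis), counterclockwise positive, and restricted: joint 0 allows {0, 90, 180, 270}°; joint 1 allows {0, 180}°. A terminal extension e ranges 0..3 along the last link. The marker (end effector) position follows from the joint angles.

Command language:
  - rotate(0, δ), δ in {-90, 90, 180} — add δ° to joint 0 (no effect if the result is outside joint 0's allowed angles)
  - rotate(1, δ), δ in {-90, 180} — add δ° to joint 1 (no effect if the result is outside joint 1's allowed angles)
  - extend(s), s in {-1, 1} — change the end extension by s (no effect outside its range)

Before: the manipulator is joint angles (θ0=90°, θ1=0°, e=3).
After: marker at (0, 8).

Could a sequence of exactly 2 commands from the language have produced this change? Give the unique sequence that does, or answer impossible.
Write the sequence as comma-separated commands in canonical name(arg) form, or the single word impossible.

extend(-1), extend(-1)

from: joint angles (θ0=90°, θ1=0°, e=3)
1. extend(-1) → joint angles (θ0=90°, θ1=0°, e=2)
2. extend(-1) → joint angles (θ0=90°, θ1=0°, e=1)
all 49 alternatives checked — unique.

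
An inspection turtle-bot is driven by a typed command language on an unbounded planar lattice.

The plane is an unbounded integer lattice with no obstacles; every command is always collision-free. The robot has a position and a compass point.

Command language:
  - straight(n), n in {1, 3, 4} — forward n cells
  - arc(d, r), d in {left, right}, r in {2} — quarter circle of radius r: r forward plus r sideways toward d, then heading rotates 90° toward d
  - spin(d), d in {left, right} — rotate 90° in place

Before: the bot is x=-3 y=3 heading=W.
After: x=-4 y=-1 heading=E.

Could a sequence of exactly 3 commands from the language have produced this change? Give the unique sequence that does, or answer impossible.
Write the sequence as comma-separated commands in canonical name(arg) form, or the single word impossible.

straight(1), arc(left, 2), arc(left, 2)

key: position moved to (-4,-1) AND the heading swung to E — translation plus rotation needed
from: x=-3 y=3 heading=W
1. straight(1) → x=-4 y=3 heading=W
2. arc(left, 2) → x=-6 y=1 heading=S
3. arc(left, 2) → x=-4 y=-1 heading=E
no rival 3-sequence matches.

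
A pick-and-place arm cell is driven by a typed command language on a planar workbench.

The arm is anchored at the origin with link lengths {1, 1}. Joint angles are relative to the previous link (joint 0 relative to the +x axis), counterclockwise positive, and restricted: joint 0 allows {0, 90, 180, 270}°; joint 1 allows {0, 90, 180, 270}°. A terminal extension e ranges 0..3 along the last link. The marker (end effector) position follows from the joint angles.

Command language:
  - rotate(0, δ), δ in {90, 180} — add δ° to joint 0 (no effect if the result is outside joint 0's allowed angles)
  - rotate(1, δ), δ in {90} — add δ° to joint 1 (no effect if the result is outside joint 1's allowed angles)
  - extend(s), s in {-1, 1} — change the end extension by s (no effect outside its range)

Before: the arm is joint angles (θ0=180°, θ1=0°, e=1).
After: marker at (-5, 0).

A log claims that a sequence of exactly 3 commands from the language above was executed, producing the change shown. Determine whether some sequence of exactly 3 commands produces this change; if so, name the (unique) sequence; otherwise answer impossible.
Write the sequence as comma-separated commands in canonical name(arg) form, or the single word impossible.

extend(1), extend(1), extend(1)

begin: joint angles (θ0=180°, θ1=0°, e=1)
1. extend(1) → joint angles (θ0=180°, θ1=0°, e=2)
2. extend(1) → joint angles (θ0=180°, θ1=0°, e=3)
3. extend(1) → joint angles (θ0=180°, θ1=0°, e=3)
no other 3-command option fits: unique.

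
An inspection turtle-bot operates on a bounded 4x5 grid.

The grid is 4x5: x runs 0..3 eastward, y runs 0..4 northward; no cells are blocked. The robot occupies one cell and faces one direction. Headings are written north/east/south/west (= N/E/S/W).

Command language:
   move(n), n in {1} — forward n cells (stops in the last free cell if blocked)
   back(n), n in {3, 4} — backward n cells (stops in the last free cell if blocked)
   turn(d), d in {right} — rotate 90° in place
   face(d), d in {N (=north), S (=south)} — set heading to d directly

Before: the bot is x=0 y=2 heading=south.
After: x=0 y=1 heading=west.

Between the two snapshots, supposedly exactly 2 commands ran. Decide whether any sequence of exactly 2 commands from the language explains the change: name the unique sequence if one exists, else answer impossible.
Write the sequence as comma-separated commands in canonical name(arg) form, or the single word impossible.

move(1), turn(right)

key: running turn(right) before move(1) would end elsewhere — order is forced
start: x=0 y=2 heading=south
1. move(1) → x=0 y=1 heading=south
2. turn(right) → x=0 y=1 heading=west
no rival 2-sequence matches.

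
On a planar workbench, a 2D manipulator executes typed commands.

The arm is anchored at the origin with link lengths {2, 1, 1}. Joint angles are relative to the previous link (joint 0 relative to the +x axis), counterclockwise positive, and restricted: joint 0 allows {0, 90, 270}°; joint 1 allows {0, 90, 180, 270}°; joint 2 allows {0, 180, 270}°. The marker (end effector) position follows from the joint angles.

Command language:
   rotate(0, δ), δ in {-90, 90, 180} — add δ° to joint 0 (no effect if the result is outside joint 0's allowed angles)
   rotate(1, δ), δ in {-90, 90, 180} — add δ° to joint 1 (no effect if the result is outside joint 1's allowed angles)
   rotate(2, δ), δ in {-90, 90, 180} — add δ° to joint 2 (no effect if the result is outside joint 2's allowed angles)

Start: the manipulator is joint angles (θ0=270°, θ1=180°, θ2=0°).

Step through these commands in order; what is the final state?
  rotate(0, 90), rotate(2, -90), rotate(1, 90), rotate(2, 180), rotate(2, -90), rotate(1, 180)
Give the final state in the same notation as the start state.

initial: joint angles (θ0=270°, θ1=180°, θ2=0°)
[1] after rotate(0, 90): joint angles (θ0=0°, θ1=180°, θ2=0°)
[2] after rotate(2, -90): joint angles (θ0=0°, θ1=180°, θ2=270°)
[3] after rotate(1, 90): joint angles (θ0=0°, θ1=270°, θ2=270°)
[4] after rotate(2, 180): joint angles (θ0=0°, θ1=270°, θ2=270°)
[5] after rotate(2, -90): joint angles (θ0=0°, θ1=270°, θ2=180°)
[6] after rotate(1, 180): joint angles (θ0=0°, θ1=90°, θ2=180°)

joint angles (θ0=0°, θ1=90°, θ2=180°)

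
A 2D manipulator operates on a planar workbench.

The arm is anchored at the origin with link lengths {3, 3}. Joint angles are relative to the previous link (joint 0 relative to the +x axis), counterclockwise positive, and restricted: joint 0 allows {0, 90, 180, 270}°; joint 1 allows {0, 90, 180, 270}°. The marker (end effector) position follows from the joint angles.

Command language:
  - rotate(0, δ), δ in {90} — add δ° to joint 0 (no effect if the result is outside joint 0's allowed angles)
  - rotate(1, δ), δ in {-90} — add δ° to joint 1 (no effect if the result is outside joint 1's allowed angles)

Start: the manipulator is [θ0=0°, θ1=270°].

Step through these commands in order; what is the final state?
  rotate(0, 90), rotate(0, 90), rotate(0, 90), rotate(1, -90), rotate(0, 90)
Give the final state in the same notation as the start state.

[θ0=0°, θ1=180°]

begin: [θ0=0°, θ1=270°]
1. rotate(0, 90) → [θ0=90°, θ1=270°]
2. rotate(0, 90) → [θ0=180°, θ1=270°]
3. rotate(0, 90) → [θ0=270°, θ1=270°]
4. rotate(1, -90) → [θ0=270°, θ1=180°]
5. rotate(0, 90) → [θ0=0°, θ1=180°]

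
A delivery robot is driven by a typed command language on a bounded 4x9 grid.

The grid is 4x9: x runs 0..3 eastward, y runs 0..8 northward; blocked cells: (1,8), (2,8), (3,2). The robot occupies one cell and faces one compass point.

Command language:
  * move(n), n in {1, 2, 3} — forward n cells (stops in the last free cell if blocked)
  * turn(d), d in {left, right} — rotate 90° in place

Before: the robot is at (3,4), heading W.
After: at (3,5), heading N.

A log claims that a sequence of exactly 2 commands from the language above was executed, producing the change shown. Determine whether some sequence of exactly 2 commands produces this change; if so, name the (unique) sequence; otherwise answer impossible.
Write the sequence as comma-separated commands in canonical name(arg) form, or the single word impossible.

key: order matters: swapping turn(right) and move(1) lands elsewhere
from: at (3,4), heading W
step 1 (turn(right)): at (3,4), heading N
step 2 (move(1)): at (3,5), heading N
all 25 alternatives checked — unique.

turn(right), move(1)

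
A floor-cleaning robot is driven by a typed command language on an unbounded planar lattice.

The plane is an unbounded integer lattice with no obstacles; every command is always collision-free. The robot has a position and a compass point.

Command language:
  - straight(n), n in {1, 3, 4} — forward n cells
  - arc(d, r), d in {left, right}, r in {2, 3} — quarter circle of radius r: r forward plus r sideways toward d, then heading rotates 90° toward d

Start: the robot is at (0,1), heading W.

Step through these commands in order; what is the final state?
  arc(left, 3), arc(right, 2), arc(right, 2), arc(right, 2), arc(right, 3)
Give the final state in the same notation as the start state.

initial: at (0,1), heading W
step 1 (arc(left, 3)): at (-3,-2), heading S
step 2 (arc(right, 2)): at (-5,-4), heading W
step 3 (arc(right, 2)): at (-7,-2), heading N
step 4 (arc(right, 2)): at (-5,0), heading E
step 5 (arc(right, 3)): at (-2,-3), heading S

at (-2,-3), heading S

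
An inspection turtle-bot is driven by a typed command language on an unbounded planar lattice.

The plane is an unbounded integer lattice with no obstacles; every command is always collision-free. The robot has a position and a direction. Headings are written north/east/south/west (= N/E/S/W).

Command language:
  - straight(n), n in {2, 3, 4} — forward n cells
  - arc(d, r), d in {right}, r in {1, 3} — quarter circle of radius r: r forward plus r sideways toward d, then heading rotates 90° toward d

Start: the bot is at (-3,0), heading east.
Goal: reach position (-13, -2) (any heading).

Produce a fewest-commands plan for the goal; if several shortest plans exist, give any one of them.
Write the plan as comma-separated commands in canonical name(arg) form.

begin: at (-3,0), heading east
[1] after arc(right, 1): at (-2,-1), heading south
[2] after arc(right, 1): at (-3,-2), heading west
[3] after straight(2): at (-5,-2), heading west
[4] after straight(4): at (-9,-2), heading west
[5] after straight(4): at (-13,-2), heading west
shorter routes all fall short; 5 is best.

arc(right, 1), arc(right, 1), straight(2), straight(4), straight(4)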